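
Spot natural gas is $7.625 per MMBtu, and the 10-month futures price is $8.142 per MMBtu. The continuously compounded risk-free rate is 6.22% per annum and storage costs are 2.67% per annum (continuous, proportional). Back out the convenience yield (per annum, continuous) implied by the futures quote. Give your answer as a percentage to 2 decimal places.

1.02%

F = S·e^((r+u−y)T) ⇒ (r+u−y) = ln(F/S)/T
ln(8.142/7.625) = 0.065604; /T ⇒ 0.078725
y = r + u − ln(F/S)/T = 0.0622 + 0.0267 − 0.078725 = 0.010175
y = 1.02%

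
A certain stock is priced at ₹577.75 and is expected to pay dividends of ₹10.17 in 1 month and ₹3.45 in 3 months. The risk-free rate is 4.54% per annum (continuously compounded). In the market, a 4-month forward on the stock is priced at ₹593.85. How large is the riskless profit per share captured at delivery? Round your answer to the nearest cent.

₹21.04 per share

PV(dividends) I = 10.17·e^(−0.0454·1/12) + 3.45·e^(−0.0454·3/12) = 13.5427
Fair forward F* = (S − I)·e^(rT) = (577.75 − 13.5427)·e^0.015133 = 564.2073 × 1.015248 = 572.8103
Market ₹593.85 > fair 572.8103: forward overpriced → cash-and-carry (borrow at r, buy the stock and collect the dividends, short the forward).
Profit at T = |F_mkt − F*| = |593.85 − 572.8103| = ₹21.04 per share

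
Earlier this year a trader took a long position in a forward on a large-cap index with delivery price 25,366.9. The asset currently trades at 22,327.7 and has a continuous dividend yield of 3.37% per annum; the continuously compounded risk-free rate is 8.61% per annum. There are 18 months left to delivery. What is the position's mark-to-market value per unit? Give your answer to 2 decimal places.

-1066.41

Current fair forward for the remaining 18 months: F = S·e^((r − q)·T), (r − q) = 0.0861 − 0.0337 = 0.0524
F = 22327.7 · e^(0.0524 × 18/12) = 22327.7 × 1.08177153 = 24153.4702
Value of long forward = (F − K)·e^(−rT) = (24153.4702 − 25366.9) · e^(−0.0861·18/12)
= -1213.4298 × 0.87884213 = -1066.41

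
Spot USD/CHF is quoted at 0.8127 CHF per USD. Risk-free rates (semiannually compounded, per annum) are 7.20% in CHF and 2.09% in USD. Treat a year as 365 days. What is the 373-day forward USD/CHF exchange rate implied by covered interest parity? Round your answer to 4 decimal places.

0.8553

By covered interest parity, F = S · (1+r_CHF/2)^(2T) / (1+r_USD/2)^(2T)
= 0.8127 × 1.074961 / 1.021475 = 0.8127 × 1.052362
F = 0.8553 CHF per USD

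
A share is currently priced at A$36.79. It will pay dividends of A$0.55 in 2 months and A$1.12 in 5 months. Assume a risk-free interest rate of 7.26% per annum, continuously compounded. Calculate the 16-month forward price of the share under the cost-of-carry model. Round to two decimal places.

PV(dividends) I = 0.55·e^(−0.0726·2/12) + 1.12·e^(−0.0726·5/12)
I = 0.5434 + 1.0866 = 1.6300
F = (S − I)·e^(rT) = (36.79 − 1.6300) · e^(0.0726·16/12)
= 35.1600 · e^0.096800 = 35.1600 × 1.101640 = A$38.73

A$38.73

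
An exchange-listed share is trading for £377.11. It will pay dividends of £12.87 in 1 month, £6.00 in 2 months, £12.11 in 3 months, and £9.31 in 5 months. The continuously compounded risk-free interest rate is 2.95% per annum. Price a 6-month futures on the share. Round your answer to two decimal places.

PV(dividends) I = 12.87·e^(−0.0295·1/12) + 6.00·e^(−0.0295·2/12) + 12.11·e^(−0.0295·3/12) + 9.31·e^(−0.0295·5/12)
I = 12.8384 + 5.9706 + 12.0210 + 9.1963 = 40.0263
F = (S − I)·e^(rT) = (377.11 − 40.0263) · e^(0.0295·6/12)
= 337.0837 · e^0.014750 = 337.0837 × 1.014859 = £342.09

£342.09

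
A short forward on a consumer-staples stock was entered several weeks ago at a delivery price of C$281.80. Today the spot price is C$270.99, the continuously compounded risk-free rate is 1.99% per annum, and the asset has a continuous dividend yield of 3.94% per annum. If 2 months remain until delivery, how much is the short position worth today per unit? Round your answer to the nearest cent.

C$11.65

Current fair forward for the remaining 2 months: F = S·e^((r − q)·T), (r − q) = 0.0199 − 0.0394 = -0.0195
F = 270.99 · e^(-0.0195 × 2/12) = 270.99 × 0.996755 = 270.1106
Value of long forward = (F − K)·e^(−rT) = (270.1106 − 281.80) · e^(−0.0199·2/12)
= -11.6894 × 0.996689 = -11.65
Short position value = −(long value) = C$11.65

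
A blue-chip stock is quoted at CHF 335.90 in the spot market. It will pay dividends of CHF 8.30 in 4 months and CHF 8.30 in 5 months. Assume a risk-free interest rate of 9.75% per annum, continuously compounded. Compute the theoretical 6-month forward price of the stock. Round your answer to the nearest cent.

PV(dividends) I = 8.30·e^(−0.0975·4/12) + 8.30·e^(−0.0975·5/12)
I = 8.0346 + 7.9696 = 16.0042
F = (S − I)·e^(rT) = (335.90 − 16.0042) · e^(0.0975·6/12)
= 319.8958 · e^0.048750 = 319.8958 × 1.049958 = CHF 335.88

CHF 335.88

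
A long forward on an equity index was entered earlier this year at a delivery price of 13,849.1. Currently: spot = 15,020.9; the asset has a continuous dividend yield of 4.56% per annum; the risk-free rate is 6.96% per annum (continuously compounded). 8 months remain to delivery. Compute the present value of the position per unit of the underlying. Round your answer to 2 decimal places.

Current fair forward for the remaining 8 months: F = S·e^((r − q)·T), (r − q) = 0.0696 − 0.0456 = 0.0240
F = 15020.9 · e^(0.0240 × 8/12) = 15020.9 × 1.01612869 = 15263.1674
Value of long forward = (F − K)·e^(−rT) = (15263.1674 − 13849.1) · e^(−0.0696·8/12)
= 1414.0674 × 0.95466002 = 1349.95

1349.95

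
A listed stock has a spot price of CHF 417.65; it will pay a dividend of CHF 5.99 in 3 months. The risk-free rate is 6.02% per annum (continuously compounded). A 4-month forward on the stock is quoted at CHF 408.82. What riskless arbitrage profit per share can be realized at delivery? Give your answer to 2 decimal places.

CHF 11.28 per share

PV(dividends) I = 5.99·e^(−0.0602·3/12) = 5.9005
Fair forward F* = (S − I)·e^(rT) = (417.65 − 5.9005)·e^0.020067 = 411.7495 × 1.020270 = 420.0957
Market CHF 408.82 < fair 420.0957: forward underpriced → reverse cash-and-carry (short the stock, invest proceeds at r, pay the dividends, go long the forward).
Profit at T = |F_mkt − F*| = |408.82 − 420.0957| = CHF 11.28 per share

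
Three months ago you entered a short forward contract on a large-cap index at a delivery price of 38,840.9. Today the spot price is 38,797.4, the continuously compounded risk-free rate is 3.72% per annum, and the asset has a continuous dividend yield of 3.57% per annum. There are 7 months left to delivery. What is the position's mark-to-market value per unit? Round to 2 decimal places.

Current fair forward for the remaining 7 months: F = S·e^((r − q)·T), (r − q) = 0.0372 − 0.0357 = 0.0015
F = 38797.4 · e^(0.0015 × 7/12) = 38797.4 × 1.00087538 = 38831.3625
Value of long forward = (F − K)·e^(−rT) = (38831.3625 − 38840.9) · e^(−0.0372·7/12)
= -9.5375 × 0.97853375 = -9.33
Short position value = −(long value) = 9.33

9.33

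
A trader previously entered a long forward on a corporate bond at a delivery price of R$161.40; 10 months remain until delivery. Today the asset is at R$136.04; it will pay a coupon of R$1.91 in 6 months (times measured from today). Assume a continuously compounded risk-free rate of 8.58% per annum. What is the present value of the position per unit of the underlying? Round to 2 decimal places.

PV(remaining coupons) I = 1.91·e^(−0.0858·6/12) = 1.8298
Current forward F = (S − I)·e^(rT) = (136.04 − 1.8298)·e^(0.0858·10/12) = 134.2102 × 1.074118 = 144.1576
Value (long) = (F − K)·e^(−rT) = (144.1576 − 161.40) × 0.930996 = -16.0526
Value = -R$16.05

-R$16.05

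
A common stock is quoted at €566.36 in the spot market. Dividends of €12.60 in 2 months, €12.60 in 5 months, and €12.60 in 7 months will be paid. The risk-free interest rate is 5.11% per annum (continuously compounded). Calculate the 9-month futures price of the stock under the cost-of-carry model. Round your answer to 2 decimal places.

€549.98

PV(dividends) I = 12.60·e^(−0.0511·2/12) + 12.60·e^(−0.0511·5/12) + 12.60·e^(−0.0511·7/12)
I = 12.4931 + 12.3346 + 12.2300 = 37.0577
F = (S − I)·e^(rT) = (566.36 − 37.0577) · e^(0.0511·9/12)
= 529.3023 · e^0.038325 = 529.3023 × 1.039069 = €549.98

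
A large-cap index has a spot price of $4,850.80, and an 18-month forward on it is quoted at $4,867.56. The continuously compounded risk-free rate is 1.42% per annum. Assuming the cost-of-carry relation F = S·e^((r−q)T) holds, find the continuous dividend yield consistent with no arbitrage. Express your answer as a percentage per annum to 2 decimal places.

From F = S·e^((r−q)T): (r − q) = ln(F/S)/T
ln(4867.56/4850.80) = ln(1.003455) = 0.003449
(r − q) = 0.003449 / (18/12) = 0.002299
q = r − ln(F/S)/T = 0.0142 − 0.002299 = 0.011901
q = 1.19%

1.19%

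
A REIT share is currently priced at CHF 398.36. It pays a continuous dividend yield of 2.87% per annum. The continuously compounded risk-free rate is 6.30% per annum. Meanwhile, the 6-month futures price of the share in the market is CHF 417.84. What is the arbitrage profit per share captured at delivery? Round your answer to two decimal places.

CHF 12.59 per share

Fair futures: F* = S·e^(carry·T), with carry = (r − q) = 0.0630 − 0.0287 = 0.0343
F* = 398.36 · e^(0.0343 × 6/12) = 398.36 · e^0.017150 = 398.36 × 1.017298 = CHF 405.2508
Market CHF 417.84 > fair CHF 405.2508: forward overpriced → cash-and-carry (buy spot, short the forward).
At maturity, profit = |F_mkt − F*| = |417.84 − 405.2508| = CHF 12.59 per share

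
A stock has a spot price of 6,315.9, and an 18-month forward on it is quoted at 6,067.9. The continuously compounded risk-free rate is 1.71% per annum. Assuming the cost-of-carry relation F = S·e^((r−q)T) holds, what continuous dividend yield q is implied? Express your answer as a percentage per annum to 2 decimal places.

4.38%

From F = S·e^((r−q)T): (r − q) = ln(F/S)/T
ln(6067.9/6315.9) = ln(0.960734) = -0.040058
(r − q) = -0.040058 / (18/12) = -0.026705
q = r − ln(F/S)/T = 0.0171 + 0.026705 = 0.043805
q = 4.38%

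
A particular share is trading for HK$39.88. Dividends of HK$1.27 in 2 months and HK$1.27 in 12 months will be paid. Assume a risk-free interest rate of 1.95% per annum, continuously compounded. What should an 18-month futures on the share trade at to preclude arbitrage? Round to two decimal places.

HK$38.48

PV(dividends) I = 1.27·e^(−0.0195·2/12) + 1.27·e^(−0.0195·12/12)
I = 1.2659 + 1.2455 = 2.5114
F = (S − I)·e^(rT) = (39.88 − 2.5114) · e^(0.0195·18/12)
= 37.3686 · e^0.029250 = 37.3686 × 1.029682 = HK$38.48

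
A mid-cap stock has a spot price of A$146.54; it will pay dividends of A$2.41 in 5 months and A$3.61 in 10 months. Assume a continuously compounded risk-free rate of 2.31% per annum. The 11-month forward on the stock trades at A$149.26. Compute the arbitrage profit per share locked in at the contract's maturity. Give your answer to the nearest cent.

PV(dividends) I = 2.41·e^(−0.0231·5/12) + 3.61·e^(−0.0231·10/12) = 5.9281
Fair forward F* = (S − I)·e^(rT) = (146.54 − 5.9281)·e^0.021175 = 140.6119 × 1.021401 = 143.6211
Market A$149.26 > fair 143.6211: forward overpriced → cash-and-carry (borrow at r, buy the stock and collect the dividends, short the forward).
Profit at T = |F_mkt − F*| = |149.26 − 143.6211| = A$5.64 per share

A$5.64 per share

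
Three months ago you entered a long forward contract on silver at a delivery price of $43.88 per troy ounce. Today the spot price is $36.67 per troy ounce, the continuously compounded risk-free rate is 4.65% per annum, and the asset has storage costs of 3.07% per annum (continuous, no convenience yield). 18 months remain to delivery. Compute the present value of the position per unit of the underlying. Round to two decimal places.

-$2.53 per troy ounce

Current fair forward for the remaining 18 months: F = S·e^((r + u)·T), (r + u) = 0.0465 + 0.0307 = 0.0772
F = 36.67 · e^(0.0772 × 18/12) = 36.67 × 1.122771 = 41.1720
Value of long forward = (F − K)·e^(−rT) = (41.1720 − 43.88) · e^(−0.0465·18/12)
= -2.7080 × 0.932627 = -2.53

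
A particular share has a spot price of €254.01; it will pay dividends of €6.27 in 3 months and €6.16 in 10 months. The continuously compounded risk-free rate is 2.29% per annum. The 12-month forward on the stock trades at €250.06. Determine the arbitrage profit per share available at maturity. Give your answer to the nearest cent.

PV(dividends) I = 6.27·e^(−0.0229·3/12) + 6.16·e^(−0.0229·10/12) = 12.2778
Fair forward F* = (S − I)·e^(rT) = (254.01 − 12.2778)·e^0.022900 = 241.7322 × 1.023164 = 247.3317
Market €250.06 > fair 247.3317: forward overpriced → cash-and-carry (borrow at r, buy the stock and collect the dividends, short the forward).
Profit at T = |F_mkt − F*| = |250.06 − 247.3317| = €2.73 per share

€2.73 per share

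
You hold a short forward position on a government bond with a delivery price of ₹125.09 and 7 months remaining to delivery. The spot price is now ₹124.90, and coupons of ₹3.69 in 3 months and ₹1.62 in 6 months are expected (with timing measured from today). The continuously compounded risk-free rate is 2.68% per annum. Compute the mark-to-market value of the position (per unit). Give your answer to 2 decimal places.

PV(remaining coupons) I = 3.69·e^(−0.0268·3/12) + 1.62·e^(−0.0268·6/12) = 5.2638
Current forward F = (S − I)·e^(rT) = (124.90 − 5.2638)·e^(0.0268·7/12) = 119.6362 × 1.015756 = 121.5212
Value (long) = (F − K)·e^(−rT) = (121.5212 − 125.09) × 0.984488 = -3.5134
Short position value = −(long value) = ₹3.51

₹3.51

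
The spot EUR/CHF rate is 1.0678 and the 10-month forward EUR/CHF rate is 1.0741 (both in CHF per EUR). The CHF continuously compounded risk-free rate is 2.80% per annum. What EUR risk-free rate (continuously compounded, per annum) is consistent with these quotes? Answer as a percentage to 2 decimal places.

2.09%

F = S·e^((r_CHF − r_EUR)T) ⇒ r_EUR = r_CHF − ln(F/S)/T
ln(1.0741/1.0678) = 0.005883; /(10/12) = 0.007060
r_EUR = 0.0280 − 0.007060 = 0.020940
r_EUR = 2.09%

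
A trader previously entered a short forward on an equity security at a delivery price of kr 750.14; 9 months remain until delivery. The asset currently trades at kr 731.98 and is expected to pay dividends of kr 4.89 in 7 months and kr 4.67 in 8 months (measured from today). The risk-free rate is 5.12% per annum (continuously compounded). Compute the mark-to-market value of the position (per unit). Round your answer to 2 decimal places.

PV(remaining dividends) I = 4.89·e^(−0.0512·7/12) + 4.67·e^(−0.0512·8/12) = 9.2594
Current forward F = (S − I)·e^(rT) = (731.98 − 9.2594)·e^(0.0512·9/12) = 722.7206 × 1.039147 = 751.0129
Value (long) = (F − K)·e^(−rT) = (751.0129 − 750.14) × 0.962328 = 0.8400
Short position value = −(long value) = -kr 0.84

-kr 0.84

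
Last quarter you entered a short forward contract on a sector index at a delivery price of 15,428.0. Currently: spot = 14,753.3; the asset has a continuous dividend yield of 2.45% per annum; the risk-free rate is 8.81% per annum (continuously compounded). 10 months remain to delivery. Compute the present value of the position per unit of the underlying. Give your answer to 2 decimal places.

Current fair forward for the remaining 10 months: F = S·e^((r − q)·T), (r − q) = 0.0881 − 0.0245 = 0.0636
F = 14753.3 · e^(0.0636 × 10/12) = 14753.3 × 1.05442965 = 15556.3170
Value of long forward = (F − K)·e^(−rT) = (15556.3170 − 15428.0) · e^(−0.0881·10/12)
= 128.3170 × 0.92921358 = 119.23
Short position value = −(long value) = -119.23

-119.23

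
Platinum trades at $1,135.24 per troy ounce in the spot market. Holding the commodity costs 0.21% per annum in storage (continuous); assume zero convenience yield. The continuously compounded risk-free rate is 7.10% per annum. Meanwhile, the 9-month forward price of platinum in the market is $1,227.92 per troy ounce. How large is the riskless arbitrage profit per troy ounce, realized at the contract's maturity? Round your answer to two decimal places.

Fair forward: F* = S·e^(carry·T), with carry = (r + u) = 0.0710 + 0.0021 = 0.0731
F* = 1135.24 · e^(0.0731 × 9/12) = 1135.24 · e^0.05482500 = 1135.24 × 1.05635574 = $1199.2173
Market $1227.92 > fair $1199.2173: forward overpriced → cash-and-carry (buy spot, short the forward).
At maturity, profit = |F_mkt − F*| = |1227.92 − 1199.2173| = $28.70 per troy ounce

$28.70 per troy ounce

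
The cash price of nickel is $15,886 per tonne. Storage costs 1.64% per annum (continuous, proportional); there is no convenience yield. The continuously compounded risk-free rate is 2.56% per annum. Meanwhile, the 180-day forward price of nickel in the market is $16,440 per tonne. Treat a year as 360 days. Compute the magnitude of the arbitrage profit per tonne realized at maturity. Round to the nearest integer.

$217 per tonne

Fair forward: F* = S·e^(carry·T), with carry = (r + u) = 0.0256 + 0.0164 = 0.0420
F* = 15886 · e^(0.0420 × 180/360) = 15886 · e^0.021000 = 15886 × 1.021222 = $16223.1327
Market $16440 > fair $16223.1327: forward overpriced → cash-and-carry (buy spot, short the forward).
At maturity, profit = |F_mkt − F*| = |16440 − 16223.1327| = $217 per tonne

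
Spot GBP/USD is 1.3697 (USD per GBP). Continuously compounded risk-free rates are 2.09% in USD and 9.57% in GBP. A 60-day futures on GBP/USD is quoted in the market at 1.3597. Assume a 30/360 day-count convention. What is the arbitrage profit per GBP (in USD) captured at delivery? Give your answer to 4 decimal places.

0.0070 per GBP (in USD)

Fair futures: F* = S·e^(carry·T), with carry = (r_USD − r_GBP) = 0.0209 − 0.0957 = -0.0748
F* = 1.3697 · e^(-0.0748 × 60/360) = 1.3697 · e^-0.012467 = 1.3697 × 0.987610 = 1.3527
Market 1.3597 > fair 1.3527: forward overpriced → cash-and-carry (buy spot, short the forward).
At maturity, profit = |F_mkt − F*| = |1.3597 − 1.3527| = 0.0070 per GBP (in USD)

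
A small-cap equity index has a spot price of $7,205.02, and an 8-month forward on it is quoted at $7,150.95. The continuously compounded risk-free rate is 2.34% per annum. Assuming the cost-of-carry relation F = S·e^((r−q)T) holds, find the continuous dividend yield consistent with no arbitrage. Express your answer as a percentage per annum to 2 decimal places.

3.47%

From F = S·e^((r−q)T): (r − q) = ln(F/S)/T
ln(7150.95/7205.02) = ln(0.992496) = -0.007532
(r − q) = -0.007532 / (8/12) = -0.011298
q = r − ln(F/S)/T = 0.0234 + 0.011298 = 0.034698
q = 3.47%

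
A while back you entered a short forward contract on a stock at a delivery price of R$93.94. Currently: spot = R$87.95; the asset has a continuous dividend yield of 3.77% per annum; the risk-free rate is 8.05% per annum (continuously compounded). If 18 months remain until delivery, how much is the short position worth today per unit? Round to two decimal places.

Current fair forward for the remaining 18 months: F = S·e^((r − q)·T), (r − q) = 0.0805 − 0.0377 = 0.0428
F = 87.95 · e^(0.0428 × 18/12) = 87.95 × 1.066306 = 93.7816
Value of long forward = (F − K)·e^(−rT) = (93.7816 − 93.94) · e^(−0.0805·18/12)
= -0.1584 × 0.886255 = -0.14
Short position value = −(long value) = R$0.14

R$0.14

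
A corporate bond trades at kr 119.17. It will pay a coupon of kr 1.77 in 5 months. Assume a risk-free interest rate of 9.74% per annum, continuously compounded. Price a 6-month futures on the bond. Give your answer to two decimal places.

kr 123.33

PV(coupons) I = 1.77·e^(−0.0974·5/12)
I = 1.6996
F = (S − I)·e^(rT) = (119.17 − 1.6996) · e^(0.0974·6/12)
= 117.4704 · e^0.048700 = 117.4704 × 1.049905 = kr 123.33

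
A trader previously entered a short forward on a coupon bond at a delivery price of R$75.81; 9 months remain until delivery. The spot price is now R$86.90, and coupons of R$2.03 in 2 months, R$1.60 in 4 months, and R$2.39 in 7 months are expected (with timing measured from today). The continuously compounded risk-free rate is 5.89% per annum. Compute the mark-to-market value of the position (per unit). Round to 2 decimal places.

-R$8.48

PV(remaining coupons) I = 2.03·e^(−0.0589·2/12) + 1.60·e^(−0.0589·4/12) + 2.39·e^(−0.0589·7/12) = 5.8883
Current forward F = (S − I)·e^(rT) = (86.90 − 5.8883)·e^(0.0589·9/12) = 81.0117 × 1.045165 = 84.6706
Value (long) = (F − K)·e^(−rT) = (84.6706 − 75.81) × 0.956787 = 8.4777
Short position value = −(long value) = -R$8.48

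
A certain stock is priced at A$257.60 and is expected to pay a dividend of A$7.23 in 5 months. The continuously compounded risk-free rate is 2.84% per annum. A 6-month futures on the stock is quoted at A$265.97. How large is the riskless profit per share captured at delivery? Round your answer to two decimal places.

A$11.93 per share

PV(dividends) I = 7.23·e^(−0.0284·5/12) = 7.1449
Fair futures F* = (S − I)·e^(rT) = (257.60 − 7.1449)·e^0.014200 = 250.4551 × 1.014301 = 254.0369
Market A$265.97 > fair 254.0369: forward overpriced → cash-and-carry (borrow at r, buy the stock and collect the dividends, short the forward).
Profit at T = |F_mkt − F*| = |265.97 − 254.0369| = A$11.93 per share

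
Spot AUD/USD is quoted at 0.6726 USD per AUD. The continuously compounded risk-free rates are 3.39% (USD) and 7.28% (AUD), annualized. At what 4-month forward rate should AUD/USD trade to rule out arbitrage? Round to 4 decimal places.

F = S·e^((r_USD − r_AUD)T) = 0.6726 · e^((0.0339 − 0.0728) × 4/12)
= 0.6726 · e^-0.012967 = 0.6726 × 0.987117
F = 0.6639 USD per AUD

0.6639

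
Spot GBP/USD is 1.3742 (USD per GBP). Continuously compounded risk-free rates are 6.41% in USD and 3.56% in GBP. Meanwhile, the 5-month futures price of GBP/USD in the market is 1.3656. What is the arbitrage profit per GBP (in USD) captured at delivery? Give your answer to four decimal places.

0.0250 per GBP (in USD)

Fair futures: F* = S·e^(carry·T), with carry = (r_USD − r_GBP) = 0.0641 − 0.0356 = 0.0285
F* = 1.3742 · e^(0.0285 × 5/12) = 1.3742 · e^0.011875 = 1.3742 × 1.011946 = 1.3906
Market 1.3656 < fair 1.3906: forward underpriced → reverse cash-and-carry (short spot, go long the forward).
At maturity, profit = |F_mkt − F*| = |1.3656 − 1.3906| = 0.0250 per GBP (in USD)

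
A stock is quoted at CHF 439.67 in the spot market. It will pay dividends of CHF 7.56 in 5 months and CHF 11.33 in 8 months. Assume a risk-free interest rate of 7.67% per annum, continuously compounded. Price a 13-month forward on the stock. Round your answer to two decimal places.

PV(dividends) I = 7.56·e^(−0.0767·5/12) + 11.33·e^(−0.0767·8/12)
I = 7.3222 + 10.7652 = 18.0874
F = (S − I)·e^(rT) = (439.67 − 18.0874) · e^(0.0767·13/12)
= 421.5826 · e^0.083092 = 421.5826 × 1.086642 = CHF 458.11

CHF 458.11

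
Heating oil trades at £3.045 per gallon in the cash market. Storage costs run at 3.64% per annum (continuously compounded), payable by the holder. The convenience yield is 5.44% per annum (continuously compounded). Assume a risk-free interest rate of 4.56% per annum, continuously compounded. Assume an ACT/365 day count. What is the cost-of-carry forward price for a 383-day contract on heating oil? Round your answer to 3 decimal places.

Net carry = r + u − y = 0.0456 + 0.0364 − 0.0544 = 0.0276
F = S·e^((r+u−y)T) = 3.045 · e^(0.0276 × 383/365) = 3.045 · e^0.028961
= 3.045 × 1.029384 = £3.134 per gallon

£3.134 per gallon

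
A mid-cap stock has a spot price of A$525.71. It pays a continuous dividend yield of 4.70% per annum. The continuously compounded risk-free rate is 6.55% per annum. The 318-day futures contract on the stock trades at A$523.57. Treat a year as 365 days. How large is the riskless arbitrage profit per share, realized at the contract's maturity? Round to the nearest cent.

A$10.68 per share

Fair futures: F* = S·e^(carry·T), with carry = (r − q) = 0.0655 − 0.0470 = 0.0185
F* = 525.71 · e^(0.0185 × 318/365) = 525.71 · e^0.016118 = 525.71 × 1.016249 = A$534.2523
Market A$523.57 < fair A$534.2523: forward underpriced → reverse cash-and-carry (short spot, go long the forward).
At maturity, profit = |F_mkt − F*| = |523.57 − 534.2523| = A$10.68 per share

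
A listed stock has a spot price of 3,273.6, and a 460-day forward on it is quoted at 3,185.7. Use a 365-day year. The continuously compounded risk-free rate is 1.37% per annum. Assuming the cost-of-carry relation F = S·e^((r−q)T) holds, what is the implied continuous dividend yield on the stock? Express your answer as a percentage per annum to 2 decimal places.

From F = S·e^((r−q)T): (r − q) = ln(F/S)/T
ln(3185.7/3273.6) = ln(0.973149) = -0.027218
(r − q) = -0.027218 / (460/365) = -0.021597
q = r − ln(F/S)/T = 0.0137 + 0.021597 = 0.035297
q = 3.53%

3.53%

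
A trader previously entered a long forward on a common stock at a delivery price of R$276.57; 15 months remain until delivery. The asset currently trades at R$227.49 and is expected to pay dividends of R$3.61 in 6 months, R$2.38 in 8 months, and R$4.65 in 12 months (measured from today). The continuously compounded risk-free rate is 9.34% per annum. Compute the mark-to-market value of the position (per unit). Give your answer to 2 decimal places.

PV(remaining dividends) I = 3.61·e^(−0.0934·6/12) + 2.38·e^(−0.0934·8/12) + 4.65·e^(−0.0934·12/12) = 9.9170
Current forward F = (S − I)·e^(rT) = (227.49 − 9.9170)·e^(0.0934·15/12) = 217.5730 × 1.123838 = 244.5168
Value (long) = (F − K)·e^(−rT) = (244.5168 − 276.57) × 0.889808 = -28.5212
Value = -R$28.52

-R$28.52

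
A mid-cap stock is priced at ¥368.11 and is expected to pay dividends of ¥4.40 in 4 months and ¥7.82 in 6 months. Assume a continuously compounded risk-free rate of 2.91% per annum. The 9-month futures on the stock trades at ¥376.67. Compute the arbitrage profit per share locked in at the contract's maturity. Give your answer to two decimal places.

PV(dividends) I = 4.40·e^(−0.0291·4/12) + 7.82·e^(−0.0291·6/12) = 12.0646
Fair futures F* = (S − I)·e^(rT) = (368.11 − 12.0646)·e^0.021825 = 356.0454 × 1.022065 = 363.9015
Market ¥376.67 > fair 363.9015: forward overpriced → cash-and-carry (borrow at r, buy the stock and collect the dividends, short the forward).
Profit at T = |F_mkt − F*| = |376.67 − 363.9015| = ¥12.77 per share

¥12.77 per share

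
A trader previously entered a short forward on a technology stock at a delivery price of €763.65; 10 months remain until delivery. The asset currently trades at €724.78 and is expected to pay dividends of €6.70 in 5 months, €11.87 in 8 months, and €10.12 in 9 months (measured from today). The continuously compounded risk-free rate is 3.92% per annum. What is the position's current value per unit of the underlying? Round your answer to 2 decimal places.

PV(remaining dividends) I = 6.70·e^(−0.0392·5/12) + 11.87·e^(−0.0392·8/12) + 10.12·e^(−0.0392·9/12) = 27.9821
Current forward F = (S − I)·e^(rT) = (724.78 − 27.9821)·e^(0.0392·10/12) = 696.7979 × 1.033206 = 719.9358
Value (long) = (F − K)·e^(−rT) = (719.9358 − 763.65) × 0.967861 = -42.3093
Short position value = −(long value) = €42.31

€42.31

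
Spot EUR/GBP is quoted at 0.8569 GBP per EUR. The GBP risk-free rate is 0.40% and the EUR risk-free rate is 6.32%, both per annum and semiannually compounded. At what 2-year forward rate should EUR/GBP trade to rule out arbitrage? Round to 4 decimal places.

By covered interest parity, F = S · (1+r_GBP/2)^(2T) / (1+r_EUR/2)^(2T)
= 0.8569 × 1.008024 / 1.132519 = 0.8569 × 0.890072
F = 0.7627 GBP per EUR

0.7627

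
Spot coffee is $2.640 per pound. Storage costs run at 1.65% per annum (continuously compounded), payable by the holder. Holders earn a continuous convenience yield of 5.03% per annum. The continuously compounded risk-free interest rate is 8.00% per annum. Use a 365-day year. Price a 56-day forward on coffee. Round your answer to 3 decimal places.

$2.659 per pound

Net carry = r + u − y = 0.0800 + 0.0165 − 0.0503 = 0.0462
F = S·e^((r+u−y)T) = 2.640 · e^(0.0462 × 56/365) = 2.640 · e^0.007088
= 2.640 × 1.007113 = $2.659 per pound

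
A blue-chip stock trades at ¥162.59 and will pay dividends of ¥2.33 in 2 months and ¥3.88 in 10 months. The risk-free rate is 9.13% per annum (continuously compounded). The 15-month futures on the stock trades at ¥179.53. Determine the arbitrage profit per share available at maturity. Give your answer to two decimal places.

¥3.89 per share

PV(dividends) I = 2.33·e^(−0.0913·2/12) + 3.88·e^(−0.0913·10/12) = 5.8906
Fair futures F* = (S − I)·e^(rT) = (162.59 − 5.8906)·e^0.114125 = 156.6994 × 1.120892 = 175.6431
Market ¥179.53 > fair 175.6431: forward overpriced → cash-and-carry (borrow at r, buy the stock and collect the dividends, short the forward).
Profit at T = |F_mkt − F*| = |179.53 − 175.6431| = ¥3.89 per share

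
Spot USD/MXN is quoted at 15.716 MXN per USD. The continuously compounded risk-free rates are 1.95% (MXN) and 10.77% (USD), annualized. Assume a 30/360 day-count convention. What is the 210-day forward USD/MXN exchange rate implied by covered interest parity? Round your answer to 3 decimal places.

14.928

F = S·e^((r_MXN − r_USD)T) = 15.716 · e^((0.0195 − 0.1077) × 210/360)
= 15.716 · e^-0.051450 = 15.716 × 0.949851
F = 14.928 MXN per USD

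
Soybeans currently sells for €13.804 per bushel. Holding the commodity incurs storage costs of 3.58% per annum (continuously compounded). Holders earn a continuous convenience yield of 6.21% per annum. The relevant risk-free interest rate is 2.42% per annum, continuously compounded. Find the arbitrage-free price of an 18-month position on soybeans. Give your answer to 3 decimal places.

€13.761 per bushel

Net carry = r + u − y = 0.0242 + 0.0358 − 0.0621 = -0.0021
F = S·e^((r+u−y)T) = 13.804 · e^(-0.0021 × 18/12) = 13.804 · e^-0.003150
= 13.804 × 0.996855 = €13.761 per bushel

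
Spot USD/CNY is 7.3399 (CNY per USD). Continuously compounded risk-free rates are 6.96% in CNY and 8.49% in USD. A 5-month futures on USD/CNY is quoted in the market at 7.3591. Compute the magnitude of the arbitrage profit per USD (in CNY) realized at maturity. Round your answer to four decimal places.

0.0658 per USD (in CNY)

Fair futures: F* = S·e^(carry·T), with carry = (r_CNY − r_USD) = 0.0696 − 0.0849 = -0.0153
F* = 7.3399 · e^(-0.0153 × 5/12) = 7.3399 · e^-0.006375 = 7.3399 × 0.993645 = 7.2933
Market 7.3591 > fair 7.2933: forward overpriced → cash-and-carry (buy spot, short the forward).
At maturity, profit = |F_mkt − F*| = |7.3591 − 7.2933| = 0.0658 per USD (in CNY)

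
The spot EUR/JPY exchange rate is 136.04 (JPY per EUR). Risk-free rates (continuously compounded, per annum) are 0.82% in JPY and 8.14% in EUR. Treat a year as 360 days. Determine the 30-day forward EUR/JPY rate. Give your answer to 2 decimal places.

F = S·e^((r_JPY − r_EUR)T) = 136.04 · e^((0.0082 − 0.0814) × 30/360)
= 136.04 · e^-0.006100 = 136.04 × 0.993919
F = 135.21 JPY per EUR

135.21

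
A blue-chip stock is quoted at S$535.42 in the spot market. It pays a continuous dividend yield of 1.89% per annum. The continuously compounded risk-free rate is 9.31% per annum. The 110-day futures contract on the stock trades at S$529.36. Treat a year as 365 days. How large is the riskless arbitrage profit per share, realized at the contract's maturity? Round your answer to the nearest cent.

S$18.17 per share

Fair futures: F* = S·e^(carry·T), with carry = (r − q) = 0.0931 − 0.0189 = 0.0742
F* = 535.42 · e^(0.0742 × 110/365) = 535.42 · e^0.022362 = 535.42 × 1.022614 = S$547.5280
Market S$529.36 < fair S$547.5280: forward underpriced → reverse cash-and-carry (short spot, go long the forward).
At maturity, profit = |F_mkt − F*| = |529.36 − 547.5280| = S$18.17 per share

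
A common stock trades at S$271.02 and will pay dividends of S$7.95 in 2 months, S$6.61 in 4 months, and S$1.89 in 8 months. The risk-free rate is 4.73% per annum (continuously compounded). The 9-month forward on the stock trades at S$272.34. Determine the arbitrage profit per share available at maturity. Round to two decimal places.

PV(dividends) I = 7.95·e^(−0.0473·2/12) + 6.61·e^(−0.0473·4/12) + 1.89·e^(−0.0473·8/12) = 16.2255
Fair forward F* = (S − I)·e^(rT) = (271.02 − 16.2255)·e^0.035475 = 254.7945 × 1.036112 = 263.9956
Market S$272.34 > fair 263.9956: forward overpriced → cash-and-carry (borrow at r, buy the stock and collect the dividends, short the forward).
Profit at T = |F_mkt − F*| = |272.34 − 263.9956| = S$8.34 per share

S$8.34 per share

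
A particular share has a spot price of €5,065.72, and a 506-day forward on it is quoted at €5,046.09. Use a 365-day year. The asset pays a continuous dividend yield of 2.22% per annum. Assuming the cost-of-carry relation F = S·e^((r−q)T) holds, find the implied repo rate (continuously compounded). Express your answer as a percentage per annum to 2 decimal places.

From F = S·e^((r−q)T): (r − q) = ln(F/S)/T
ln(5046.09/5065.72) = ln(0.996125) = -0.003883
(r − q) = -0.003883 / (506/365) = -0.002801
r = ln(F/S)/T + q = -0.002801 + 0.0222 = 0.019399
r = 1.94%

1.94%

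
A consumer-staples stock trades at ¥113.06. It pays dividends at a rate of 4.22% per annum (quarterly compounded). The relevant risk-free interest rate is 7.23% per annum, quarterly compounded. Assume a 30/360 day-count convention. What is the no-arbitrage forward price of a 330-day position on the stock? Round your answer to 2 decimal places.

F = S · (1+r/4)^(4T) / (1+q/4)^(4T)
= 113.06 × 1.067888 / 1.039231 = 113.06 × 1.027575
F = ¥116.18

¥116.18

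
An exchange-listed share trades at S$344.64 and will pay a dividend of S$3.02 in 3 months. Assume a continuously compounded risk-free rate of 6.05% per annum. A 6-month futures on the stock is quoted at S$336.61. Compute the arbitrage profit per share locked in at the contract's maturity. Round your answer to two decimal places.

S$15.55 per share

PV(dividends) I = 3.02·e^(−0.0605·3/12) = 2.9747
Fair futures F* = (S − I)·e^(rT) = (344.64 − 2.9747)·e^0.030250 = 341.6653 × 1.030712 = 352.1585
Market S$336.61 < fair 352.1585: forward underpriced → reverse cash-and-carry (short the stock, invest proceeds at r, pay the dividends, go long the forward).
Profit at T = |F_mkt − F*| = |336.61 − 352.1585| = S$15.55 per share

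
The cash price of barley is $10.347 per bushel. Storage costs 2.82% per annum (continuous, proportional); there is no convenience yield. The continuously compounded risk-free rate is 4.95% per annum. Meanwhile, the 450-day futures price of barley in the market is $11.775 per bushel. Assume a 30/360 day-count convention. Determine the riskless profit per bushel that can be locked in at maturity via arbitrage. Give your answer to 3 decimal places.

$0.373 per bushel

Fair futures: F* = S·e^(carry·T), with carry = (r + u) = 0.0495 + 0.0282 = 0.0777
F* = 10.347 · e^(0.0777 × 450/360) = 10.347 · e^0.097125 = 10.347 × 1.101998 = $11.4024
Market $11.775 > fair $11.4024: forward overpriced → cash-and-carry (buy spot, short the forward).
At maturity, profit = |F_mkt − F*| = |11.775 − 11.4024| = $0.373 per bushel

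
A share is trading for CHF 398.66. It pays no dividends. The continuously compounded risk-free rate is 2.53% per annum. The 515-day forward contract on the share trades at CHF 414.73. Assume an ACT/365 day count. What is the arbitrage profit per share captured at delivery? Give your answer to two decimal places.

CHF 1.58 per share

Fair forward: F* = S·e^(carry·T), with carry = r = 0.0253
F* = 398.66 · e^(0.0253 × 515/365) = 398.66 · e^0.035697 = 398.66 × 1.036342 = CHF 413.1481
Market CHF 414.73 > fair CHF 413.1481: forward overpriced → cash-and-carry (buy spot, short the forward).
At maturity, profit = |F_mkt − F*| = |414.73 − 413.1481| = CHF 1.58 per share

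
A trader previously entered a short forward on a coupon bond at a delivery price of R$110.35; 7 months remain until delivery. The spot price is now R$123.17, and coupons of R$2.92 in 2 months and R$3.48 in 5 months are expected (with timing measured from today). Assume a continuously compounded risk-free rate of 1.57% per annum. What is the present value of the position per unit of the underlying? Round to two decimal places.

-R$7.46

PV(remaining coupons) I = 2.92·e^(−0.0157·2/12) + 3.48·e^(−0.0157·5/12) = 6.3697
Current forward F = (S − I)·e^(rT) = (123.17 − 6.3697)·e^(0.0157·7/12) = 116.8003 × 1.009200 = 117.8749
Value (long) = (F − K)·e^(−rT) = (117.8749 − 110.35) × 0.990883 = 7.4563
Short position value = −(long value) = -R$7.46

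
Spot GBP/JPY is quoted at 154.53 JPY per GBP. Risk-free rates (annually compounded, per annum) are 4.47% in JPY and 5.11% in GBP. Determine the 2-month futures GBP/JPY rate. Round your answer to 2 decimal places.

154.37

By covered interest parity, F = S · (1+r_JPY)^T / (1+r_GBP)^T
= 154.53 × 1.007315 / 1.008341 = 154.53 × 0.998982
F = 154.37 JPY per GBP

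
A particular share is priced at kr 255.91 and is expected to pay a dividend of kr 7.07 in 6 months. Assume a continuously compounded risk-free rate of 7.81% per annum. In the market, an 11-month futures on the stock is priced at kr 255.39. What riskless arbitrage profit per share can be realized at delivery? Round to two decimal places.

PV(dividends) I = 7.07·e^(−0.0781·6/12) = 6.7992
Fair futures F* = (S − I)·e^(rT) = (255.91 − 6.7992)·e^0.071592 = 249.1108 × 1.074217 = 267.5991
Market kr 255.39 < fair 267.5991: forward underpriced → reverse cash-and-carry (short the stock, invest proceeds at r, pay the dividends, go long the forward).
Profit at T = |F_mkt − F*| = |255.39 − 267.5991| = kr 12.21 per share

kr 12.21 per share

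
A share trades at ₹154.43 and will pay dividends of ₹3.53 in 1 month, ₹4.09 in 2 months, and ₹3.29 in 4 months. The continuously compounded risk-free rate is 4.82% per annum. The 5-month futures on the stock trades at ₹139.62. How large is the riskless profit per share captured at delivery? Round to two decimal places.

₹6.91 per share

PV(dividends) I = 3.53·e^(−0.0482·1/12) + 4.09·e^(−0.0482·2/12) + 3.29·e^(−0.0482·4/12) = 10.8107
Fair futures F* = (S − I)·e^(rT) = (154.43 − 10.8107)·e^0.020083 = 143.6193 × 1.020286 = 146.5328
Market ₹139.62 < fair 146.5328: forward underpriced → reverse cash-and-carry (short the stock, invest proceeds at r, pay the dividends, go long the forward).
Profit at T = |F_mkt − F*| = |139.62 − 146.5328| = ₹6.91 per share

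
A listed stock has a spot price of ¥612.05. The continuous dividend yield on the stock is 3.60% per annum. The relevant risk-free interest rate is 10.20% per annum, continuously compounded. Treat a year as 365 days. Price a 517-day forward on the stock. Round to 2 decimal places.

¥672.03

F = S·e^((r − q)T) = 612.05 · e^((0.1020 − 0.0360) × 517/365)
= 612.05 · e^0.093485 = 612.05 × 1.097994
F = ¥672.03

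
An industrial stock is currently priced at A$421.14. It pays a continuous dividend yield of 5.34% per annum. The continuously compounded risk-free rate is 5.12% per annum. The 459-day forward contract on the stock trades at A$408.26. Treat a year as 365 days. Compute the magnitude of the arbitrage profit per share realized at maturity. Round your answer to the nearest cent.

Fair forward: F* = S·e^(carry·T), with carry = (r − q) = 0.0512 − 0.0534 = -0.0022
F* = 421.14 · e^(-0.0022 × 459/365) = 421.14 · e^-0.002767 = 421.14 × 0.997237 = A$419.9764
Market A$408.26 < fair A$419.9764: forward underpriced → reverse cash-and-carry (short spot, go long the forward).
At maturity, profit = |F_mkt − F*| = |408.26 − 419.9764| = A$11.72 per share

A$11.72 per share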